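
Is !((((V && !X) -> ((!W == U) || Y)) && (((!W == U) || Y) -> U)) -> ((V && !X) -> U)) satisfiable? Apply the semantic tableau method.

Initial set: {!((((V && !X) -> ((!W == U) || Y)) && (((!W == U) || Y) -> U)) -> ((V && !X) -> U))}.
!((((V && !X) -> ((!W == U) || Y)) && (((!W == U) || Y) -> U)) -> ((V && !X) -> U)): α-rule — add (((V && !X) -> ((!W == U) || Y)) && (((!W == U) || Y) -> U)), !((V && !X) -> U).
(((V && !X) -> ((!W == U) || Y)) && (((!W == U) || Y) -> U)): α-rule — add ((V && !X) -> ((!W == U) || Y)), (((!W == U) || Y) -> U).
!((V && !X) -> U): α-rule — add (V && !X), !U.
(V && !X): α-rule — add V, !X.
((V && !X) -> ((!W == U) || Y)): β-rule — branch into !(V && !X)  //  ((!W == U) || Y).
  branch 1 (add !(V && !X)):
    (((!W == U) || Y) -> U): β-rule — branch into !((!W == U) || Y)  //  U.
      branch 1.1 (add !((!W == U) || Y)):
        !((!W == U) || Y): α-rule — add !(!W == U), !Y.
        !(V && !X): β-rule — branch into !V  //  !!X.
          branch 1.1.1 (add !V):
            × closes — contains both V and !V.
          branch 1.1.2 (add !!X):
            × closes — contains both X and !X.
      branch 1.2 (add U):
        × closes — contains both U and !U.
  branch 2 (add ((!W == U) || Y)):
    (((!W == U) || Y) -> U): β-rule — branch into !((!W == U) || Y)  //  U.
      branch 2.1 (add !((!W == U) || Y)):
        !((!W == U) || Y): α-rule — add !(!W == U), !Y.
        ((!W == U) || Y): β-rule — branch into (!W == U)  //  Y.
          branch 2.1.1 (add (!W == U)):
            !(!W == U): β-rule — branch into !W, !U  //  !!W, U.
              branch 2.1.1.1 (add !W, !U):
                (!W == U): β-rule — branch into !W, U  //  !!W, !U.
                  branch 2.1.1.1.1 (add !W, U):
                    × closes — contains both U and !U.
                  branch 2.1.1.1.2 (add !!W, !U):
                    × closes — contains both W and !W.
              branch 2.1.1.2 (add !!W, U):
                × closes — contains both U and !U.
          branch 2.1.2 (add Y):
            × closes — contains both Y and !Y.
      branch 2.2 (add U):
        × closes — contains both U and !U.
All 8 branches close.
Every branch closed; the formula is unsatisfiable.

Unsatisfiable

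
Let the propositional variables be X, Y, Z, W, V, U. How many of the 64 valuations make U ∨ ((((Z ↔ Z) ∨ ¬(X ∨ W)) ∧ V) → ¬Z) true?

Initial set: {T (U ∨ ((((Z ↔ Z) ∨ ¬(X ∨ W)) ∧ V) → ¬Z))}.
T (U ∨ ((((Z ↔ Z) ∨ ¬(X ∨ W)) ∧ V) → ¬Z)): β-rule — branch into T U  //  T ((((Z ↔ Z) ∨ ¬(X ∨ W)) ∧ V) → ¬Z).
  branch 1 (add T U):
    ○ open, literals {U=1}.
  branch 2 (add T ((((Z ↔ Z) ∨ ¬(X ∨ W)) ∧ V) → ¬Z)):
    T ((((Z ↔ Z) ∨ ¬(X ∨ W)) ∧ V) → ¬Z): β-rule — branch into F (((Z ↔ Z) ∨ ¬(X ∨ W)) ∧ V)  //  T ¬Z.
      branch 2.1 (add F (((Z ↔ Z) ∨ ¬(X ∨ W)) ∧ V)):
        F (((Z ↔ Z) ∨ ¬(X ∨ W)) ∧ V): β-rule — branch into F ((Z ↔ Z) ∨ ¬(X ∨ W))  //  F V.
          branch 2.1.1 (add F ((Z ↔ Z) ∨ ¬(X ∨ W))):
            F ((Z ↔ Z) ∨ ¬(X ∨ W)): α-rule — add F (Z ↔ Z), F ¬(X ∨ W).
            F (Z ↔ Z): β-rule — branch into T Z, F Z  //  F Z, T Z.
              branch 2.1.1.1 (add T Z, F Z):
                × closes — contains both Z and ¬Z.
              branch 2.1.1.2 (add F Z, T Z):
                × closes — contains both Z and ¬Z.
          branch 2.1.2 (add F V):
            ○ open, literals {V=0}.
      branch 2.2 (add T ¬Z):
        ○ open, literals {Z=0}.
2 branches closed, 3 open.
Each open branch fixes some atoms; the unmentioned ones are free. Counting distinct full assignments: branch {U=1} (X, Y, Z, W, V) contributes 32 new; branch {V=0} (X, Y, Z, W, U) contributes 16 new; branch {Z=0} (X, Y, W, V, U) contributes 8 new. Total: 56.

56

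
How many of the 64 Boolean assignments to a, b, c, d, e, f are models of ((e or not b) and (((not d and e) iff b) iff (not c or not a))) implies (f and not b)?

Initial set: {T (((e or not b) and (((not d and e) iff b) iff (not c or not a))) implies (f and not b))}.
T (((e or not b) and (((not d and e) iff b) iff (not c or not a))) implies (f and not b)): β-rule — branch into F ((e or not b) and (((not d and e) iff b) iff (not c or not a)))  //  T (f and not b).
  branch 1 (add F ((e or not b) and (((not d and e) iff b) iff (not c or not a)))):
    F ((e or not b) and (((not d and e) iff b) iff (not c or not a))): β-rule — branch into F (e or not b)  //  F (((not d and e) iff b) iff (not c or not a)).
      branch 1.1 (add F (e or not b)):
        F (e or not b): α-rule — add F e, F not b.
        ○ open, literals {b=1, e=0}.
      branch 1.2 (add F (((not d and e) iff b) iff (not c or not a))):
        F (((not d and e) iff b) iff (not c or not a)): β-rule — branch into T ((not d and e) iff b), F (not c or not a)  //  F ((not d and e) iff b), T (not c or not a).
          branch 1.2.1 (add T ((not d and e) iff b), F (not c or not a)):
            F (not c or not a): α-rule — add F not c, F not a.
            T ((not d and e) iff b): β-rule — branch into T (not d and e), T b  //  F (not d and e), F b.
              branch 1.2.1.1 (add T (not d and e), T b):
                T (not d and e): α-rule — add T not d, T e.
                ○ open, literals {a=1, b=1, c=1, d=0, e=1}.
              branch 1.2.1.2 (add F (not d and e), F b):
                F (not d and e): β-rule — branch into F not d  //  F e.
                  branch 1.2.1.2.1 (add F not d):
                    ○ open, literals {a=1, b=0, c=1, d=1}.
                  branch 1.2.1.2.2 (add F e):
                    ○ open, literals {a=1, b=0, c=1, e=0}.
          branch 1.2.2 (add F ((not d and e) iff b), T (not c or not a)):
            F ((not d and e) iff b): β-rule — branch into T (not d and e), F b  //  F (not d and e), T b.
              branch 1.2.2.1 (add T (not d and e), F b):
                T (not d and e): α-rule — add T not d, T e.
                T (not c or not a): β-rule — branch into T not c  //  T not a.
                  branch 1.2.2.1.1 (add T not c):
                    ○ open, literals {b=0, c=0, d=0, e=1}.
                  branch 1.2.2.1.2 (add T not a):
                    ○ open, literals {a=0, b=0, d=0, e=1}.
              branch 1.2.2.2 (add F (not d and e), T b):
                T (not c or not a): β-rule — branch into T not c  //  T not a.
                  branch 1.2.2.2.1 (add T not c):
                    F (not d and e): β-rule — branch into F not d  //  F e.
                      branch 1.2.2.2.1.1 (add F not d):
                        ○ open, literals {b=1, c=0, d=1}.
                      branch 1.2.2.2.1.2 (add F e):
                        ○ open, literals {b=1, c=0, e=0}.
                  branch 1.2.2.2.2 (add T not a):
                    F (not d and e): β-rule — branch into F not d  //  F e.
                      branch 1.2.2.2.2.1 (add F not d):
                        ○ open, literals {a=0, b=1, d=1}.
                      branch 1.2.2.2.2.2 (add F e):
                        ○ open, literals {a=0, b=1, e=0}.
  branch 2 (add T (f and not b)):
    T (f and not b): α-rule — add T f, T not b.
    ○ open, literals {b=0, f=1}.
0 branches closed, 11 open.
Each open branch fixes some atoms; the unmentioned ones are free. Counting distinct full assignments: branch {b=1, e=0} (a, c, d, f) contributes 16 new; branch {a=1, b=1, c=1, d=0, e=1} (f) contributes 2 new; branch {a=1, b=0, c=1, d=1} (e, f) contributes 4 new; branch {a=1, b=0, c=1, e=0} (d, f) contributes 2 new; branch {b=0, c=0, d=0, e=1} (a, f) contributes 4 new; branch {a=0, b=0, d=0, e=1} (c, f) contributes 2 new; branch {b=1, c=0, d=1} (a, e, f) contributes 4 new; branch {b=1, c=0, e=0} (a, d, f) contributes 0 new; branch {a=0, b=1, d=1} (c, e, f) contributes 2 new; branch {a=0, b=1, e=0} (c, d, f) contributes 0 new; branch {b=0, f=1} (a, c, d, e) contributes 10 new. Total: 46.

46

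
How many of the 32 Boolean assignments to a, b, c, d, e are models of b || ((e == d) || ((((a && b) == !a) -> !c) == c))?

Initial set: {T (b || ((e == d) || ((((a && b) == !a) -> !c) == c)))}.
T (b || ((e == d) || ((((a && b) == !a) -> !c) == c))): β-rule — branch into T b  //  T ((e == d) || ((((a && b) == !a) -> !c) == c)).
  branch 1 (add T b):
    ○ open, literals {b=T}.
  branch 2 (add T ((e == d) || ((((a && b) == !a) -> !c) == c))):
    T ((e == d) || ((((a && b) == !a) -> !c) == c)): β-rule — branch into T (e == d)  //  T ((((a && b) == !a) -> !c) == c).
      branch 2.1 (add T (e == d)):
        T (e == d): β-rule — branch into T e, T d  //  F e, F d.
          branch 2.1.1 (add T e, T d):
            ○ open, literals {d=T, e=T}.
          branch 2.1.2 (add F e, F d):
            ○ open, literals {d=F, e=F}.
      branch 2.2 (add T ((((a && b) == !a) -> !c) == c)):
        T ((((a && b) == !a) -> !c) == c): β-rule — branch into T (((a && b) == !a) -> !c), T c  //  F (((a && b) == !a) -> !c), F c.
          branch 2.2.1 (add T (((a && b) == !a) -> !c), T c):
            T (((a && b) == !a) -> !c): β-rule — branch into F ((a && b) == !a)  //  T !c.
              branch 2.2.1.1 (add F ((a && b) == !a)):
                F ((a && b) == !a): β-rule — branch into T (a && b), F !a  //  F (a && b), T !a.
                  branch 2.2.1.1.1 (add T (a && b), F !a):
                    T (a && b): α-rule — add T a, T b.
                    ○ open, literals {a=T, b=T, c=T}.
                  branch 2.2.1.1.2 (add F (a && b), T !a):
                    F (a && b): β-rule — branch into F a  //  F b.
                      branch 2.2.1.1.2.1 (add F a):
                        ○ open, literals {a=F, c=T}.
                      branch 2.2.1.1.2.2 (add F b):
                        ○ open, literals {a=F, b=F, c=T}.
              branch 2.2.1.2 (add T !c):
                × closes — contains both c and !c.
          branch 2.2.2 (add F (((a && b) == !a) -> !c), F c):
            F (((a && b) == !a) -> !c): α-rule — add T ((a && b) == !a), F !c.
            × closes — contains both c and !c.
2 branches closed, 6 open.
Each open branch fixes some atoms; the unmentioned ones are free. Counting distinct full assignments: branch {b=T} (a, c, d, e) contributes 16 new; branch {d=T, e=T} (a, b, c) contributes 4 new; branch {d=F, e=F} (a, b, c) contributes 4 new; branch {a=T, b=T, c=T} (d, e) contributes 0 new; branch {a=F, c=T} (b, d, e) contributes 2 new; branch {a=F, b=F, c=T} (d, e) contributes 0 new. Total: 26.

26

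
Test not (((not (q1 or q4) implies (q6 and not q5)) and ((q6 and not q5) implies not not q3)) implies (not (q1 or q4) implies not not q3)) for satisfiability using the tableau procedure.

Unsatisfiable

Initial set: {not (((not (q1 or q4) implies (q6 and not q5)) and ((q6 and not q5) implies not not q3)) implies (not (q1 or q4) implies not not q3))}.
not (((not (q1 or q4) implies (q6 and not q5)) and ((q6 and not q5) implies not not q3)) implies (not (q1 or q4) implies not not q3)): α-rule — add ((not (q1 or q4) implies (q6 and not q5)) and ((q6 and not q5) implies not not q3)), not (not (q1 or q4) implies not not q3).
((not (q1 or q4) implies (q6 and not q5)) and ((q6 and not q5) implies not not q3)): α-rule — add (not (q1 or q4) implies (q6 and not q5)), ((q6 and not q5) implies not not q3).
not (not (q1 or q4) implies not not q3): α-rule — add not (q1 or q4), not not not q3.
not (q1 or q4): α-rule — add not q1, not q4.
not not not q3: drop double negation, giving not q3.
(not (q1 or q4) implies (q6 and not q5)): β-rule — branch into not not (q1 or q4)  //  (q6 and not q5).
  branch 1 (add not not (q1 or q4)):
    ((q6 and not q5) implies not not q3): β-rule — branch into not (q6 and not q5)  //  not not q3.
      branch 1.1 (add not (q6 and not q5)):
        not not (q1 or q4): β-rule — branch into q1  //  q4.
          branch 1.1.1 (add q1):
            × closes — contains both q1 and not q1.
          branch 1.1.2 (add q4):
            × closes — contains both q4 and not q4.
      branch 1.2 (add not not q3):
        not not q3: drop double negation, giving q3.
        × closes — contains both q3 and not q3.
  branch 2 (add (q6 and not q5)):
    (q6 and not q5): α-rule — add q6, not q5.
    ((q6 and not q5) implies not not q3): β-rule — branch into not (q6 and not q5)  //  not not q3.
      branch 2.1 (add not (q6 and not q5)):
        not (q6 and not q5): β-rule — branch into not q6  //  not not q5.
          branch 2.1.1 (add not q6):
            × closes — contains both q6 and not q6.
          branch 2.1.2 (add not not q5):
            × closes — contains both q5 and not q5.
      branch 2.2 (add not not q3):
        not not q3: drop double negation, giving q3.
        × closes — contains both q3 and not q3.
All 6 branches close.
Every branch closed; the formula is unsatisfiable.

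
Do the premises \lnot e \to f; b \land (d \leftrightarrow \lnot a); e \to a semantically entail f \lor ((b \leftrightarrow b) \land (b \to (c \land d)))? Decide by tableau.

No

Initial set: {(\lnot e \to f); (b \land (d \leftrightarrow \lnot a)); (e \to a); \lnot (f \lor ((b \leftrightarrow b) \land (b \to (c \land d))))}.
(b \land (d \leftrightarrow \lnot a)): α-rule — add b, (d \leftrightarrow \lnot a).
\lnot (f \lor ((b \leftrightarrow b) \land (b \to (c \land d)))): α-rule — add \lnot f, \lnot ((b \leftrightarrow b) \land (b \to (c \land d))).
(\lnot e \to f): β-rule — branch into \lnot \lnot e  //  f.
  branch 1 (add \lnot \lnot e):
    (e \to a): β-rule — branch into \lnot e  //  a.
      branch 1.1 (add \lnot e):
        × closes — contains both e and \lnot e.
      branch 1.2 (add a):
        (d \leftrightarrow \lnot a): β-rule — branch into d, \lnot a  //  \lnot d, \lnot \lnot a.
          branch 1.2.1 (add d, \lnot a):
            × closes — contains both a and \lnot a.
          branch 1.2.2 (add \lnot d, \lnot \lnot a):
            \lnot ((b \leftrightarrow b) \land (b \to (c \land d))): β-rule — branch into \lnot (b \leftrightarrow b)  //  \lnot (b \to (c \land d)).
              branch 1.2.2.1 (add \lnot (b \leftrightarrow b)):
                \lnot (b \leftrightarrow b): β-rule — branch into b, \lnot b  //  \lnot b, b.
                  branch 1.2.2.1.1 (add b, \lnot b):
                    × closes — contains both b and \lnot b.
                  branch 1.2.2.1.2 (add \lnot b, b):
                    × closes — contains both b and \lnot b.
              branch 1.2.2.2 (add \lnot (b \to (c \land d))):
                \lnot (b \to (c \land d)): α-rule — add b, \lnot (c \land d).
                \lnot (c \land d): β-rule — branch into \lnot c  //  \lnot d.
                  branch 1.2.2.2.1 (add \lnot c):
                    ○ open, literals {a=1, b=1, c=0, d=0, e=1, f=0}.
                  branch 1.2.2.2.2 (add \lnot d):
                    ○ open, literals {a=1, b=1, d=0, e=1, f=0}.
  branch 2 (add f):
    × closes — contains both f and \lnot f.
5 branches closed, 2 open.
An open branch gives a countermodel: a=1, b=1, c=0, d=0, e=1, f=0 (unmentioned atoms arbitrary); the premises hold there but the conclusion fails.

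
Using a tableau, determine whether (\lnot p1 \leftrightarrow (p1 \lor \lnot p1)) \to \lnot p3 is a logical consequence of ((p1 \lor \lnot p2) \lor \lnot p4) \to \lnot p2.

Initial set: {(((p1 \lor \lnot p2) \lor \lnot p4) \to \lnot p2); \lnot ((\lnot p1 \leftrightarrow (p1 \lor \lnot p1)) \to \lnot p3)}.
\lnot ((\lnot p1 \leftrightarrow (p1 \lor \lnot p1)) \to \lnot p3): α-rule — add (\lnot p1 \leftrightarrow (p1 \lor \lnot p1)), \lnot \lnot p3.
(((p1 \lor \lnot p2) \lor \lnot p4) \to \lnot p2): β-rule — branch into \lnot ((p1 \lor \lnot p2) \lor \lnot p4)  //  \lnot p2.
  branch 1 (add \lnot ((p1 \lor \lnot p2) \lor \lnot p4)):
    \lnot ((p1 \lor \lnot p2) \lor \lnot p4): α-rule — add \lnot (p1 \lor \lnot p2), \lnot \lnot p4.
    \lnot (p1 \lor \lnot p2): α-rule — add \lnot p1, \lnot \lnot p2.
    (\lnot p1 \leftrightarrow (p1 \lor \lnot p1)): β-rule — branch into \lnot p1, (p1 \lor \lnot p1)  //  \lnot \lnot p1, \lnot (p1 \lor \lnot p1).
      branch 1.1 (add \lnot p1, (p1 \lor \lnot p1)):
        (p1 \lor \lnot p1): β-rule — branch into p1  //  \lnot p1.
          branch 1.1.1 (add p1):
            × closes — contains both p1 and \lnot p1.
          branch 1.1.2 (add \lnot p1):
            ○ open, literals {p1=0, p2=1, p3=1, p4=1}.
      branch 1.2 (add \lnot \lnot p1, \lnot (p1 \lor \lnot p1)):
        × closes — contains both p1 and \lnot p1.
  branch 2 (add \lnot p2):
    (\lnot p1 \leftrightarrow (p1 \lor \lnot p1)): β-rule — branch into \lnot p1, (p1 \lor \lnot p1)  //  \lnot \lnot p1, \lnot (p1 \lor \lnot p1).
      branch 2.1 (add \lnot p1, (p1 \lor \lnot p1)):
        (p1 \lor \lnot p1): β-rule — branch into p1  //  \lnot p1.
          branch 2.1.1 (add p1):
            × closes — contains both p1 and \lnot p1.
          branch 2.1.2 (add \lnot p1):
            ○ open, literals {p1=0, p2=0, p3=1}.
      branch 2.2 (add \lnot \lnot p1, \lnot (p1 \lor \lnot p1)):
        \lnot (p1 \lor \lnot p1): α-rule — add \lnot p1, \lnot \lnot p1.
        × closes — contains both p1 and \lnot p1.
4 branches closed, 2 open.
An open branch gives a countermodel: p1=0, p2=1, p3=1, p4=1 (unmentioned atoms arbitrary); the premises hold there but the conclusion fails.

No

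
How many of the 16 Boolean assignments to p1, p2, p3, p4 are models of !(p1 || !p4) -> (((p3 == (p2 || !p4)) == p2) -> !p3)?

Initial set: {(!(p1 || !p4) -> (((p3 == (p2 || !p4)) == p2) -> !p3))}.
(!(p1 || !p4) -> (((p3 == (p2 || !p4)) == p2) -> !p3)): β-rule — branch into !!(p1 || !p4)  //  (((p3 == (p2 || !p4)) == p2) -> !p3).
  branch 1 (add !!(p1 || !p4)):
    !!(p1 || !p4): β-rule — branch into p1  //  !p4.
      branch 1.1 (add p1):
        ○ open, literals {p1=T}.
      branch 1.2 (add !p4):
        ○ open, literals {p4=F}.
  branch 2 (add (((p3 == (p2 || !p4)) == p2) -> !p3)):
    (((p3 == (p2 || !p4)) == p2) -> !p3): β-rule — branch into !((p3 == (p2 || !p4)) == p2)  //  !p3.
      branch 2.1 (add !((p3 == (p2 || !p4)) == p2)):
        !((p3 == (p2 || !p4)) == p2): β-rule — branch into (p3 == (p2 || !p4)), !p2  //  !(p3 == (p2 || !p4)), p2.
          branch 2.1.1 (add (p3 == (p2 || !p4)), !p2):
            (p3 == (p2 || !p4)): β-rule — branch into p3, (p2 || !p4)  //  !p3, !(p2 || !p4).
              branch 2.1.1.1 (add p3, (p2 || !p4)):
                (p2 || !p4): β-rule — branch into p2  //  !p4.
                  branch 2.1.1.1.1 (add p2):
                    × closes — contains both p2 and !p2.
                  branch 2.1.1.1.2 (add !p4):
                    ○ open, literals {p2=F, p3=T, p4=F}.
              branch 2.1.1.2 (add !p3, !(p2 || !p4)):
                !(p2 || !p4): α-rule — add !p2, !!p4.
                ○ open, literals {p2=F, p3=F, p4=T}.
          branch 2.1.2 (add !(p3 == (p2 || !p4)), p2):
            !(p3 == (p2 || !p4)): β-rule — branch into p3, !(p2 || !p4)  //  !p3, (p2 || !p4).
              branch 2.1.2.1 (add p3, !(p2 || !p4)):
                !(p2 || !p4): α-rule — add !p2, !!p4.
                × closes — contains both p2 and !p2.
              branch 2.1.2.2 (add !p3, (p2 || !p4)):
                (p2 || !p4): β-rule — branch into p2  //  !p4.
                  branch 2.1.2.2.1 (add p2):
                    ○ open, literals {p2=T, p3=F}.
                  branch 2.1.2.2.2 (add !p4):
                    ○ open, literals {p2=T, p3=F, p4=F}.
      branch 2.2 (add !p3):
        ○ open, literals {p3=F}.
2 branches closed, 7 open.
Each open branch fixes some atoms; the unmentioned ones are free. Counting distinct full assignments: branch {p1=T} (p2, p3, p4) contributes 8 new; branch {p4=F} (p1, p2, p3) contributes 4 new; branch {p2=F, p3=T, p4=F} (p1) contributes 0 new; branch {p2=F, p3=F, p4=T} (p1) contributes 1 new; branch {p2=T, p3=F} (p1, p4) contributes 1 new; branch {p2=T, p3=F, p4=F} (p1) contributes 0 new; branch {p3=F} (p1, p2, p4) contributes 0 new. Total: 14.

14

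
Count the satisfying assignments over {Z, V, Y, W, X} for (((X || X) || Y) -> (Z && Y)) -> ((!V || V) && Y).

24

Initial set: {((((X || X) || Y) -> (Z && Y)) -> ((!V || V) && Y))}.
((((X || X) || Y) -> (Z && Y)) -> ((!V || V) && Y)): β-rule — branch into !(((X || X) || Y) -> (Z && Y))  //  ((!V || V) && Y).
  branch 1 (add !(((X || X) || Y) -> (Z && Y))):
    !(((X || X) || Y) -> (Z && Y)): α-rule — add ((X || X) || Y), !(Z && Y).
    ((X || X) || Y): β-rule — branch into (X || X)  //  Y.
      branch 1.1 (add (X || X)):
        !(Z && Y): β-rule — branch into !Z  //  !Y.
          branch 1.1.1 (add !Z):
            (X || X): β-rule — branch into X  //  X.
              branch 1.1.1.1 (add X):
                ○ open, literals {X=true, Z=false}.
              branch 1.1.1.2 (add X):
                ○ open, literals {X=true, Z=false}.
          branch 1.1.2 (add !Y):
            (X || X): β-rule — branch into X  //  X.
              branch 1.1.2.1 (add X):
                ○ open, literals {X=true, Y=false}.
              branch 1.1.2.2 (add X):
                ○ open, literals {X=true, Y=false}.
      branch 1.2 (add Y):
        !(Z && Y): β-rule — branch into !Z  //  !Y.
          branch 1.2.1 (add !Z):
            ○ open, literals {Y=true, Z=false}.
          branch 1.2.2 (add !Y):
            × closes — contains both Y and !Y.
  branch 2 (add ((!V || V) && Y)):
    ((!V || V) && Y): α-rule — add (!V || V), Y.
    (!V || V): β-rule — branch into !V  //  V.
      branch 2.1 (add !V):
        ○ open, literals {V=false, Y=true}.
      branch 2.2 (add V):
        ○ open, literals {V=true, Y=true}.
1 branch closed, 7 open.
Each open branch fixes some atoms; the unmentioned ones are free. Counting distinct full assignments: branch {X=true, Z=false} (V, Y, W) contributes 8 new; branch {X=true, Z=false} (V, Y, W) contributes 0 new; branch {X=true, Y=false} (Z, V, W) contributes 4 new; branch {X=true, Y=false} (Z, V, W) contributes 0 new; branch {Y=true, Z=false} (V, W, X) contributes 4 new; branch {V=false, Y=true} (Z, W, X) contributes 4 new; branch {V=true, Y=true} (Z, W, X) contributes 4 new. Total: 24.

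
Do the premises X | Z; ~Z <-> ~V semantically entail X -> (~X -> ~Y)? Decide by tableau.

Yes

Initial set: {(X | Z); (~Z <-> ~V); ~(X -> (~X -> ~Y))}.
~(X -> (~X -> ~Y)): α-rule — add X, ~(~X -> ~Y).
~(~X -> ~Y): α-rule — add ~X, ~~Y.
× closes — contains both X and ~X.
All 1 branch closes.
Every branch closed, so the premises entail the conclusion.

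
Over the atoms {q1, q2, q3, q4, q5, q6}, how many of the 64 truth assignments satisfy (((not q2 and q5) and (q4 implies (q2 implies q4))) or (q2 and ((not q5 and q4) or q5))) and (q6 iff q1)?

Initial set: {((((not q2 and q5) and (q4 implies (q2 implies q4))) or (q2 and ((not q5 and q4) or q5))) and (q6 iff q1))}.
((((not q2 and q5) and (q4 implies (q2 implies q4))) or (q2 and ((not q5 and q4) or q5))) and (q6 iff q1)): α-rule — add (((not q2 and q5) and (q4 implies (q2 implies q4))) or (q2 and ((not q5 and q4) or q5))), (q6 iff q1).
(((not q2 and q5) and (q4 implies (q2 implies q4))) or (q2 and ((not q5 and q4) or q5))): β-rule — branch into ((not q2 and q5) and (q4 implies (q2 implies q4)))  //  (q2 and ((not q5 and q4) or q5)).
  branch 1 (add ((not q2 and q5) and (q4 implies (q2 implies q4)))):
    ((not q2 and q5) and (q4 implies (q2 implies q4))): α-rule — add (not q2 and q5), (q4 implies (q2 implies q4)).
    (not q2 and q5): α-rule — add not q2, q5.
    (q6 iff q1): β-rule — branch into q6, q1  //  not q6, not q1.
      branch 1.1 (add q6, q1):
        (q4 implies (q2 implies q4)): β-rule — branch into not q4  //  (q2 implies q4).
          branch 1.1.1 (add not q4):
            ○ open, literals {q1=T, q2=F, q4=F, q5=T, q6=T}.
          branch 1.1.2 (add (q2 implies q4)):
            (q2 implies q4): β-rule — branch into not q2  //  q4.
              branch 1.1.2.1 (add not q2):
                ○ open, literals {q1=T, q2=F, q5=T, q6=T}.
              branch 1.1.2.2 (add q4):
                ○ open, literals {q1=T, q2=F, q4=T, q5=T, q6=T}.
      branch 1.2 (add not q6, not q1):
        (q4 implies (q2 implies q4)): β-rule — branch into not q4  //  (q2 implies q4).
          branch 1.2.1 (add not q4):
            ○ open, literals {q1=F, q2=F, q4=F, q5=T, q6=F}.
          branch 1.2.2 (add (q2 implies q4)):
            (q2 implies q4): β-rule — branch into not q2  //  q4.
              branch 1.2.2.1 (add not q2):
                ○ open, literals {q1=F, q2=F, q5=T, q6=F}.
              branch 1.2.2.2 (add q4):
                ○ open, literals {q1=F, q2=F, q4=T, q5=T, q6=F}.
  branch 2 (add (q2 and ((not q5 and q4) or q5))):
    (q2 and ((not q5 and q4) or q5)): α-rule — add q2, ((not q5 and q4) or q5).
    (q6 iff q1): β-rule — branch into q6, q1  //  not q6, not q1.
      branch 2.1 (add q6, q1):
        ((not q5 and q4) or q5): β-rule — branch into (not q5 and q4)  //  q5.
          branch 2.1.1 (add (not q5 and q4)):
            (not q5 and q4): α-rule — add not q5, q4.
            ○ open, literals {q1=T, q2=T, q4=T, q5=F, q6=T}.
          branch 2.1.2 (add q5):
            ○ open, literals {q1=T, q2=T, q5=T, q6=T}.
      branch 2.2 (add not q6, not q1):
        ((not q5 and q4) or q5): β-rule — branch into (not q5 and q4)  //  q5.
          branch 2.2.1 (add (not q5 and q4)):
            (not q5 and q4): α-rule — add not q5, q4.
            ○ open, literals {q1=F, q2=T, q4=T, q5=F, q6=F}.
          branch 2.2.2 (add q5):
            ○ open, literals {q1=F, q2=T, q5=T, q6=F}.
0 branches closed, 10 open.
Each open branch fixes some atoms; the unmentioned ones are free. Counting distinct full assignments: branch {q1=T, q2=F, q4=F, q5=T, q6=T} (q3) contributes 2 new; branch {q1=T, q2=F, q5=T, q6=T} (q3, q4) contributes 2 new; branch {q1=T, q2=F, q4=T, q5=T, q6=T} (q3) contributes 0 new; branch {q1=F, q2=F, q4=F, q5=T, q6=F} (q3) contributes 2 new; branch {q1=F, q2=F, q5=T, q6=F} (q3, q4) contributes 2 new; branch {q1=F, q2=F, q4=T, q5=T, q6=F} (q3) contributes 0 new; branch {q1=T, q2=T, q4=T, q5=F, q6=T} (q3) contributes 2 new; branch {q1=T, q2=T, q5=T, q6=T} (q3, q4) contributes 4 new; branch {q1=F, q2=T, q4=T, q5=F, q6=F} (q3) contributes 2 new; branch {q1=F, q2=T, q5=T, q6=F} (q3, q4) contributes 4 new. Total: 20.

20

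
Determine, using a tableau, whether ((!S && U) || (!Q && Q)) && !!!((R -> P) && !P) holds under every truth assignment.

Assume the negation and expand:
Initial set: {!(((!S && U) || (!Q && Q)) && !!!((R -> P) && !P))}.
!(((!S && U) || (!Q && Q)) && !!!((R -> P) && !P)): β-rule — branch into !((!S && U) || (!Q && Q))  //  !!!!((R -> P) && !P).
  branch 1 (add !((!S && U) || (!Q && Q))):
    !((!S && U) || (!Q && Q)): α-rule — add !(!S && U), !(!Q && Q).
    !(!S && U): β-rule — branch into !!S  //  !U.
      branch 1.1 (add !!S):
        !(!Q && Q): β-rule — branch into !!Q  //  !Q.
          branch 1.1.1 (add !!Q):
            ○ open, literals {Q=T, S=T}.
          branch 1.1.2 (add !Q):
            ○ open, literals {Q=F, S=T}.
      branch 1.2 (add !U):
        !(!Q && Q): β-rule — branch into !!Q  //  !Q.
          branch 1.2.1 (add !!Q):
            ○ open, literals {Q=T, U=F}.
          branch 1.2.2 (add !Q):
            ○ open, literals {Q=F, U=F}.
  branch 2 (add !!!!((R -> P) && !P)):
    !!!!((R -> P) && !P): drop double negation, giving !!((R -> P) && !P).
    !!((R -> P) && !P): α-rule — add (R -> P), !P.
    (R -> P): β-rule — branch into !R  //  P.
      branch 2.1 (add !R):
        ○ open, literals {P=F, R=F}.
      branch 2.2 (add P):
        × closes — contains both P and !P.
1 branch closed, 5 open.
An open branch gives a countermodel: Q=T, S=T (unmentioned atoms arbitrary); under it the original formula is false.

Not valid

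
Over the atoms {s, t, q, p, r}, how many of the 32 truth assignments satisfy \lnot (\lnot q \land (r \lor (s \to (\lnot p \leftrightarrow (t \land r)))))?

18

Initial set: {T \lnot (\lnot q \land (r \lor (s \to (\lnot p \leftrightarrow (t \land r)))))}.
T \lnot (\lnot q \land (r \lor (s \to (\lnot p \leftrightarrow (t \land r))))): β-rule — branch into F \lnot q  //  F (r \lor (s \to (\lnot p \leftrightarrow (t \land r)))).
  branch 1 (add F \lnot q):
    ○ open, literals {q=true}.
  branch 2 (add F (r \lor (s \to (\lnot p \leftrightarrow (t \land r))))):
    F (r \lor (s \to (\lnot p \leftrightarrow (t \land r)))): α-rule — add F r, F (s \to (\lnot p \leftrightarrow (t \land r))).
    F (s \to (\lnot p \leftrightarrow (t \land r))): α-rule — add T s, F (\lnot p \leftrightarrow (t \land r)).
    F (\lnot p \leftrightarrow (t \land r)): β-rule — branch into T \lnot p, F (t \land r)  //  F \lnot p, T (t \land r).
      branch 2.1 (add T \lnot p, F (t \land r)):
        F (t \land r): β-rule — branch into F t  //  F r.
          branch 2.1.1 (add F t):
            ○ open, literals {p=false, r=false, s=true, t=false}.
          branch 2.1.2 (add F r):
            ○ open, literals {p=false, r=false, s=true}.
      branch 2.2 (add F \lnot p, T (t \land r)):
        T (t \land r): α-rule — add T t, T r.
        × closes — contains both r and \lnot r.
1 branch closed, 3 open.
Each open branch fixes some atoms; the unmentioned ones are free. Counting distinct full assignments: branch {q=true} (s, t, p, r) contributes 16 new; branch {p=false, r=false, s=true, t=false} (q) contributes 1 new; branch {p=false, r=false, s=true} (t, q) contributes 1 new. Total: 18.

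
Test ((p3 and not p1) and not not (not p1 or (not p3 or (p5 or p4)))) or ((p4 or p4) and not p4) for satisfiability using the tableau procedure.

Satisfiable

Initial set: {(((p3 and not p1) and not not (not p1 or (not p3 or (p5 or p4)))) or ((p4 or p4) and not p4))}.
(((p3 and not p1) and not not (not p1 or (not p3 or (p5 or p4)))) or ((p4 or p4) and not p4)): β-rule — branch into ((p3 and not p1) and not not (not p1 or (not p3 or (p5 or p4))))  //  ((p4 or p4) and not p4).
  branch 1 (add ((p3 and not p1) and not not (not p1 or (not p3 or (p5 or p4))))):
    ((p3 and not p1) and not not (not p1 or (not p3 or (p5 or p4)))): α-rule — add (p3 and not p1), not not (not p1 or (not p3 or (p5 or p4))).
    (p3 and not p1): α-rule — add p3, not p1.
    not not (not p1 or (not p3 or (p5 or p4))): drop double negation, giving (not p1 or (not p3 or (p5 or p4))).
    (not p1 or (not p3 or (p5 or p4))): β-rule — branch into not p1  //  (not p3 or (p5 or p4)).
      branch 1.1 (add not p1):
        ○ open, literals {p1=F, p3=T}.
      branch 1.2 (add (not p3 or (p5 or p4))):
        (not p3 or (p5 or p4)): β-rule — branch into not p3  //  (p5 or p4).
          branch 1.2.1 (add not p3):
            × closes — contains both p3 and not p3.
          branch 1.2.2 (add (p5 or p4)):
            (p5 or p4): β-rule — branch into p5  //  p4.
              branch 1.2.2.1 (add p5):
                ○ open, literals {p1=F, p3=T, p5=T}.
              branch 1.2.2.2 (add p4):
                ○ open, literals {p1=F, p3=T, p4=T}.
  branch 2 (add ((p4 or p4) and not p4)):
    ((p4 or p4) and not p4): α-rule — add (p4 or p4), not p4.
    (p4 or p4): β-rule — branch into p4  //  p4.
      branch 2.1 (add p4):
        × closes — contains both p4 and not p4.
      branch 2.2 (add p4):
        × closes — contains both p4 and not p4.
3 branches closed, 3 open.
An open branch gives a satisfying assignment: p1=F, p3=T.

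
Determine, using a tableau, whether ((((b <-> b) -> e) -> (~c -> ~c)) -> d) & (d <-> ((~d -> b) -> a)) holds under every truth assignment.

Not valid

Assume the negation and expand:
Initial set: {~(((((b <-> b) -> e) -> (~c -> ~c)) -> d) & (d <-> ((~d -> b) -> a)))}.
~(((((b <-> b) -> e) -> (~c -> ~c)) -> d) & (d <-> ((~d -> b) -> a))): β-rule — branch into ~((((b <-> b) -> e) -> (~c -> ~c)) -> d)  //  ~(d <-> ((~d -> b) -> a)).
  branch 1 (add ~((((b <-> b) -> e) -> (~c -> ~c)) -> d)):
    ~((((b <-> b) -> e) -> (~c -> ~c)) -> d): α-rule — add (((b <-> b) -> e) -> (~c -> ~c)), ~d.
    (((b <-> b) -> e) -> (~c -> ~c)): β-rule — branch into ~((b <-> b) -> e)  //  (~c -> ~c).
      branch 1.1 (add ~((b <-> b) -> e)):
        ~((b <-> b) -> e): α-rule — add (b <-> b), ~e.
        (b <-> b): β-rule — branch into b, b  //  ~b, ~b.
          branch 1.1.1 (add b, b):
            ○ open, literals {b=true, d=false, e=false}.
          branch 1.1.2 (add ~b, ~b):
            ○ open, literals {b=false, d=false, e=false}.
      branch 1.2 (add (~c -> ~c)):
        (~c -> ~c): β-rule — branch into ~~c  //  ~c.
          branch 1.2.1 (add ~~c):
            ○ open, literals {c=true, d=false}.
          branch 1.2.2 (add ~c):
            ○ open, literals {c=false, d=false}.
  branch 2 (add ~(d <-> ((~d -> b) -> a))):
    ~(d <-> ((~d -> b) -> a)): β-rule — branch into d, ~((~d -> b) -> a)  //  ~d, ((~d -> b) -> a).
      branch 2.1 (add d, ~((~d -> b) -> a)):
        ~((~d -> b) -> a): α-rule — add (~d -> b), ~a.
        (~d -> b): β-rule — branch into ~~d  //  b.
          branch 2.1.1 (add ~~d):
            ○ open, literals {a=false, d=true}.
          branch 2.1.2 (add b):
            ○ open, literals {a=false, b=true, d=true}.
      branch 2.2 (add ~d, ((~d -> b) -> a)):
        ((~d -> b) -> a): β-rule — branch into ~(~d -> b)  //  a.
          branch 2.2.1 (add ~(~d -> b)):
            ~(~d -> b): α-rule — add ~d, ~b.
            ○ open, literals {b=false, d=false}.
          branch 2.2.2 (add a):
            ○ open, literals {a=true, d=false}.
0 branches closed, 8 open.
An open branch gives a countermodel: b=true, d=false, e=false (unmentioned atoms arbitrary); under it the original formula is false.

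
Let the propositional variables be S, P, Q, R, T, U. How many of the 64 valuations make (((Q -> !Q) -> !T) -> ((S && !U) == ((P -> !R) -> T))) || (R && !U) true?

46

Initial set: {((((Q -> !Q) -> !T) -> ((S && !U) == ((P -> !R) -> T))) || (R && !U))}.
((((Q -> !Q) -> !T) -> ((S && !U) == ((P -> !R) -> T))) || (R && !U)): β-rule — branch into (((Q -> !Q) -> !T) -> ((S && !U) == ((P -> !R) -> T)))  //  (R && !U).
  branch 1 (add (((Q -> !Q) -> !T) -> ((S && !U) == ((P -> !R) -> T)))):
    (((Q -> !Q) -> !T) -> ((S && !U) == ((P -> !R) -> T))): β-rule — branch into !((Q -> !Q) -> !T)  //  ((S && !U) == ((P -> !R) -> T)).
      branch 1.1 (add !((Q -> !Q) -> !T)):
        !((Q -> !Q) -> !T): α-rule — add (Q -> !Q), !!T.
        (Q -> !Q): β-rule — branch into !Q  //  !Q.
          branch 1.1.1 (add !Q):
            ○ open, literals {Q=F, T=T}.
          branch 1.1.2 (add !Q):
            ○ open, literals {Q=F, T=T}.
      branch 1.2 (add ((S && !U) == ((P -> !R) -> T))):
        ((S && !U) == ((P -> !R) -> T)): β-rule — branch into (S && !U), ((P -> !R) -> T)  //  !(S && !U), !((P -> !R) -> T).
          branch 1.2.1 (add (S && !U), ((P -> !R) -> T)):
            (S && !U): α-rule — add S, !U.
            ((P -> !R) -> T): β-rule — branch into !(P -> !R)  //  T.
              branch 1.2.1.1 (add !(P -> !R)):
                !(P -> !R): α-rule — add P, !!R.
                ○ open, literals {P=T, R=T, S=T, U=F}.
              branch 1.2.1.2 (add T):
                ○ open, literals {S=T, T=T, U=F}.
          branch 1.2.2 (add !(S && !U), !((P -> !R) -> T)):
            !((P -> !R) -> T): α-rule — add (P -> !R), !T.
            !(S && !U): β-rule — branch into !S  //  !!U.
              branch 1.2.2.1 (add !S):
                (P -> !R): β-rule — branch into !P  //  !R.
                  branch 1.2.2.1.1 (add !P):
                    ○ open, literals {P=F, S=F, T=F}.
                  branch 1.2.2.1.2 (add !R):
                    ○ open, literals {R=F, S=F, T=F}.
              branch 1.2.2.2 (add !!U):
                (P -> !R): β-rule — branch into !P  //  !R.
                  branch 1.2.2.2.1 (add !P):
                    ○ open, literals {P=F, T=F, U=T}.
                  branch 1.2.2.2.2 (add !R):
                    ○ open, literals {R=F, T=F, U=T}.
  branch 2 (add (R && !U)):
    (R && !U): α-rule — add R, !U.
    ○ open, literals {R=T, U=F}.
0 branches closed, 9 open.
Each open branch fixes some atoms; the unmentioned ones are free. Counting distinct full assignments: branch {Q=F, T=T} (S, P, R, U) contributes 16 new; branch {Q=F, T=T} (S, P, R, U) contributes 0 new; branch {P=T, R=T, S=T, U=F} (Q, T) contributes 3 new; branch {S=T, T=T, U=F} (P, Q, R) contributes 3 new; branch {P=F, S=F, T=F} (Q, R, U) contributes 8 new; branch {R=F, S=F, T=F} (P, Q, U) contributes 4 new; branch {P=F, T=F, U=T} (S, Q, R) contributes 4 new; branch {R=F, T=F, U=T} (S, P, Q) contributes 2 new; branch {R=T, U=F} (S, P, Q, T) contributes 6 new. Total: 46.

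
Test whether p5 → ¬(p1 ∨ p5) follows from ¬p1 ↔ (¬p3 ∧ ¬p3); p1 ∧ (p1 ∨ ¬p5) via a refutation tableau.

Initial set: {T (¬p1 ↔ (¬p3 ∧ ¬p3)); T (p1 ∧ (p1 ∨ ¬p5)); F (p5 → ¬(p1 ∨ p5))}.
T (p1 ∧ (p1 ∨ ¬p5)): α-rule — add T p1, T (p1 ∨ ¬p5).
F (p5 → ¬(p1 ∨ p5)): α-rule — add T p5, F ¬(p1 ∨ p5).
T (¬p1 ↔ (¬p3 ∧ ¬p3)): β-rule — branch into T ¬p1, T (¬p3 ∧ ¬p3)  //  F ¬p1, F (¬p3 ∧ ¬p3).
  branch 1 (add T ¬p1, T (¬p3 ∧ ¬p3)):
    × closes — contains both p1 and ¬p1.
  branch 2 (add F ¬p1, F (¬p3 ∧ ¬p3)):
    T (p1 ∨ ¬p5): β-rule — branch into T p1  //  T ¬p5.
      branch 2.1 (add T p1):
        F ¬(p1 ∨ p5): β-rule — branch into T p1  //  T p5.
          branch 2.1.1 (add T p1):
            F (¬p3 ∧ ¬p3): β-rule — branch into F ¬p3  //  F ¬p3.
              branch 2.1.1.1 (add F ¬p3):
                ○ open, literals {p1=true, p3=true, p5=true}.
              branch 2.1.1.2 (add F ¬p3):
                ○ open, literals {p1=true, p3=true, p5=true}.
          branch 2.1.2 (add T p5):
            F (¬p3 ∧ ¬p3): β-rule — branch into F ¬p3  //  F ¬p3.
              branch 2.1.2.1 (add F ¬p3):
                ○ open, literals {p1=true, p3=true, p5=true}.
              branch 2.1.2.2 (add F ¬p3):
                ○ open, literals {p1=true, p3=true, p5=true}.
      branch 2.2 (add T ¬p5):
        × closes — contains both p5 and ¬p5.
2 branches closed, 4 open.
An open branch gives a countermodel: p1=true, p3=true, p5=true (unmentioned atoms arbitrary); the premises hold there but the conclusion fails.

No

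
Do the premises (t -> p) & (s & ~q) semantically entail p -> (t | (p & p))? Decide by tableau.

Yes

Initial set: {T ((t -> p) & (s & ~q)); F (p -> (t | (p & p)))}.
T ((t -> p) & (s & ~q)): α-rule — add T (t -> p), T (s & ~q).
F (p -> (t | (p & p))): α-rule — add T p, F (t | (p & p)).
T (s & ~q): α-rule — add T s, T ~q.
F (t | (p & p)): α-rule — add F t, F (p & p).
T (t -> p): β-rule — branch into F t  //  T p.
  branch 1 (add F t):
    F (p & p): β-rule — branch into F p  //  F p.
      branch 1.1 (add F p):
        × closes — contains both p and ~p.
      branch 1.2 (add F p):
        × closes — contains both p and ~p.
  branch 2 (add T p):
    F (p & p): β-rule — branch into F p  //  F p.
      branch 2.1 (add F p):
        × closes — contains both p and ~p.
      branch 2.2 (add F p):
        × closes — contains both p and ~p.
All 4 branches close.
Every branch closed, so the premises entail the conclusion.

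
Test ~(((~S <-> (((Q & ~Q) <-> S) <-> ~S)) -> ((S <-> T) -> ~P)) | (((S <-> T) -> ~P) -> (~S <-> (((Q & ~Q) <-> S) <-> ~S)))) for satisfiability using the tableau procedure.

Initial set: {~(((~S <-> (((Q & ~Q) <-> S) <-> ~S)) -> ((S <-> T) -> ~P)) | (((S <-> T) -> ~P) -> (~S <-> (((Q & ~Q) <-> S) <-> ~S))))}.
~(((~S <-> (((Q & ~Q) <-> S) <-> ~S)) -> ((S <-> T) -> ~P)) | (((S <-> T) -> ~P) -> (~S <-> (((Q & ~Q) <-> S) <-> ~S)))): α-rule — add ~((~S <-> (((Q & ~Q) <-> S) <-> ~S)) -> ((S <-> T) -> ~P)), ~(((S <-> T) -> ~P) -> (~S <-> (((Q & ~Q) <-> S) <-> ~S))).
~((~S <-> (((Q & ~Q) <-> S) <-> ~S)) -> ((S <-> T) -> ~P)): α-rule — add (~S <-> (((Q & ~Q) <-> S) <-> ~S)), ~((S <-> T) -> ~P).
~(((S <-> T) -> ~P) -> (~S <-> (((Q & ~Q) <-> S) <-> ~S))): α-rule — add ((S <-> T) -> ~P), ~(~S <-> (((Q & ~Q) <-> S) <-> ~S)).
~((S <-> T) -> ~P): α-rule — add (S <-> T), ~~P.
(~S <-> (((Q & ~Q) <-> S) <-> ~S)): β-rule — branch into ~S, (((Q & ~Q) <-> S) <-> ~S)  //  ~~S, ~(((Q & ~Q) <-> S) <-> ~S).
  branch 1 (add ~S, (((Q & ~Q) <-> S) <-> ~S)):
    ((S <-> T) -> ~P): β-rule — branch into ~(S <-> T)  //  ~P.
      branch 1.1 (add ~(S <-> T)):
        ~(~S <-> (((Q & ~Q) <-> S) <-> ~S)): β-rule — branch into ~S, ~(((Q & ~Q) <-> S) <-> ~S)  //  ~~S, (((Q & ~Q) <-> S) <-> ~S).
          branch 1.1.1 (add ~S, ~(((Q & ~Q) <-> S) <-> ~S)):
            (S <-> T): β-rule — branch into S, T  //  ~S, ~T.
              branch 1.1.1.1 (add S, T):
                × closes — contains both S and ~S.
              branch 1.1.1.2 (add ~S, ~T):
                (((Q & ~Q) <-> S) <-> ~S): β-rule — branch into ((Q & ~Q) <-> S), ~S  //  ~((Q & ~Q) <-> S), ~~S.
                  branch 1.1.1.2.1 (add ((Q & ~Q) <-> S), ~S):
                    ~(S <-> T): β-rule — branch into S, ~T  //  ~S, T.
                      branch 1.1.1.2.1.1 (add S, ~T):
                        × closes — contains both S and ~S.
                      branch 1.1.1.2.1.2 (add ~S, T):
                        × closes — contains both T and ~T.
                  branch 1.1.1.2.2 (add ~((Q & ~Q) <-> S), ~~S):
                    × closes — contains both S and ~S.
          branch 1.1.2 (add ~~S, (((Q & ~Q) <-> S) <-> ~S)):
            × closes — contains both S and ~S.
      branch 1.2 (add ~P):
        × closes — contains both P and ~P.
  branch 2 (add ~~S, ~(((Q & ~Q) <-> S) <-> ~S)):
    ((S <-> T) -> ~P): β-rule — branch into ~(S <-> T)  //  ~P.
      branch 2.1 (add ~(S <-> T)):
        ~(~S <-> (((Q & ~Q) <-> S) <-> ~S)): β-rule — branch into ~S, ~(((Q & ~Q) <-> S) <-> ~S)  //  ~~S, (((Q & ~Q) <-> S) <-> ~S).
          branch 2.1.1 (add ~S, ~(((Q & ~Q) <-> S) <-> ~S)):
            × closes — contains both S and ~S.
          branch 2.1.2 (add ~~S, (((Q & ~Q) <-> S) <-> ~S)):
            (S <-> T): β-rule — branch into S, T  //  ~S, ~T.
              branch 2.1.2.1 (add S, T):
                ~(((Q & ~Q) <-> S) <-> ~S): β-rule — branch into ((Q & ~Q) <-> S), ~~S  //  ~((Q & ~Q) <-> S), ~S.
                  branch 2.1.2.1.1 (add ((Q & ~Q) <-> S), ~~S):
                    ~(S <-> T): β-rule — branch into S, ~T  //  ~S, T.
                      branch 2.1.2.1.1.1 (add S, ~T):
                        × closes — contains both T and ~T.
                      branch 2.1.2.1.1.2 (add ~S, T):
                        × closes — contains both S and ~S.
                  branch 2.1.2.1.2 (add ~((Q & ~Q) <-> S), ~S):
                    × closes — contains both S and ~S.
              branch 2.1.2.2 (add ~S, ~T):
                × closes — contains both S and ~S.
      branch 2.2 (add ~P):
        × closes — contains both P and ~P.
All 12 branches close.
Every branch closed; the formula is unsatisfiable.

Unsatisfiable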